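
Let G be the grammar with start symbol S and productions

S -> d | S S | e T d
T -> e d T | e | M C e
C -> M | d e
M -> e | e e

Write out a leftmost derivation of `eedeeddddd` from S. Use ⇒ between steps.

S ⇒ SS   [S -> S S]
SS ⇒ SSS   [S -> S S]
SSS ⇒ SSSS   [S -> S S]
SSSS ⇒ eTdSSS   [S -> e T d]
eTdSSS ⇒ eMCedSSS   [T -> M C e]
eMCedSSS ⇒ eeCedSSS   [M -> e]
eeCedSSS ⇒ eedeedSSS   [C -> d e]
eedeedSSS ⇒ eedeeddSS   [S -> d]
eedeeddSS ⇒ eedeedddS   [S -> d]
eedeedddS ⇒ eedeedddSS   [S -> S S]
eedeedddSS ⇒ eedeeddddS   [S -> d]
eedeeddddS ⇒ eedeeddddd   [S -> d]

S ⇒ SS ⇒ SSS ⇒ SSSS ⇒ eTdSSS ⇒ eMCedSSS ⇒ eeCedSSS ⇒ eedeedSSS ⇒ eedeeddSS ⇒ eedeedddS ⇒ eedeedddSS ⇒ eedeeddddS ⇒ eedeeddddd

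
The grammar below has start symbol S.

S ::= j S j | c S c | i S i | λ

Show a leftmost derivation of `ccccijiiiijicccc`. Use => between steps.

S => cSc   [S ::= c S c]
cSc => ccScc   [S ::= c S c]
ccScc => cccSccc   [S ::= c S c]
cccSccc => ccccScccc   [S ::= c S c]
ccccScccc => cccciSicccc   [S ::= i S i]
cccciSicccc => ccccijSjicccc   [S ::= j S j]
ccccijSjicccc => ccccijiSijicccc   [S ::= i S i]
ccccijiSijicccc => ccccijiiSiijicccc   [S ::= i S i]
ccccijiiSiijicccc => ccccijiiiijicccc   [S ::= λ]

S=>cSc=>ccScc=>cccSccc=>ccccScccc=>cccciSicccc=>ccccijSjicccc=>ccccijiSijicccc=>ccccijiiSiijicccc=>ccccijiiiijicccc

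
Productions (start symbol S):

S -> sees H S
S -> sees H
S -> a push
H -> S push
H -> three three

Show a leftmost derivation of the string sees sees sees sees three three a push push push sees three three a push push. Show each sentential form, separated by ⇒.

S ⇒ sees H   [S -> sees H]
sees H ⇒ sees S push   [H -> S push]
sees S push ⇒ sees sees H S push   [S -> sees H S]
sees sees H S push ⇒ sees sees S push S push   [H -> S push]
sees sees S push S push ⇒ sees sees sees H push S push   [S -> sees H]
sees sees sees H push S push ⇒ sees sees sees S push push S push   [H -> S push]
sees sees sees S push push S push ⇒ sees sees sees sees H S push push S push   [S -> sees H S]
sees sees sees sees H S push push S push ⇒ sees sees sees sees three three S push push S push   [H -> three three]
sees sees sees sees three three S push push S push ⇒ sees sees sees sees three three a push push push S push   [S -> a push]
sees sees sees sees three three a push push push S push ⇒ sees sees sees sees three three a push push push sees H S push   [S -> sees H S]
sees sees sees sees three three a push push push sees H S push ⇒ sees sees sees sees three three a push push push sees three three S push   [H -> three three]
sees sees sees sees three three a push push push sees three three S push ⇒ sees sees sees sees three three a push push push sees three three a push push   [S -> a push]

S ⇒ sees H ⇒ sees S push ⇒ sees sees H S push ⇒ sees sees S push S push ⇒ sees sees sees H push S push ⇒ sees sees sees S push push S push ⇒ sees sees sees sees H S push push S push ⇒ sees sees sees sees three three S push push S push ⇒ sees sees sees sees three three a push push push S push ⇒ sees sees sees sees three three a push push push sees H S push ⇒ sees sees sees sees three three a push push push sees three three S push ⇒ sees sees sees sees three three a push push push sees three three a push push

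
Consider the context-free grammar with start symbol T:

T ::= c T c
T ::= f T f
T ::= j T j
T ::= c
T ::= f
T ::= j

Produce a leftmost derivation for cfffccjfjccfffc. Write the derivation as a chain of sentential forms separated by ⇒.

T⇒cTc⇒cfTfc⇒cffTffc⇒cfffTfffc⇒cfffcTcfffc⇒cfffccTccfffc⇒cfffccjTjccfffc⇒cfffccjfjccfffc

T ⇒ cTc   [T ::= c T c]
cTc ⇒ cfTfc   [T ::= f T f]
cfTfc ⇒ cffTffc   [T ::= f T f]
cffTffc ⇒ cfffTfffc   [T ::= f T f]
cfffTfffc ⇒ cfffcTcfffc   [T ::= c T c]
cfffcTcfffc ⇒ cfffccTccfffc   [T ::= c T c]
cfffccTccfffc ⇒ cfffccjTjccfffc   [T ::= j T j]
cfffccjTjccfffc ⇒ cfffccjfjccfffc   [T ::= f]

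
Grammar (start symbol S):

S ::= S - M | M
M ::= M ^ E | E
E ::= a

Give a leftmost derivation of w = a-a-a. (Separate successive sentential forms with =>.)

S=>S-M=>S-M-M=>M-M-M=>E-M-M=>a-M-M=>a-E-M=>a-a-M=>a-a-E=>a-a-a

S => S-M   [S ::= S - M]
S-M => S-M-M   [S ::= S - M]
S-M-M => M-M-M   [S ::= M]
M-M-M => E-M-M   [M ::= E]
E-M-M => a-M-M   [E ::= a]
a-M-M => a-E-M   [M ::= E]
a-E-M => a-a-M   [E ::= a]
a-a-M => a-a-E   [M ::= E]
a-a-E => a-a-a   [E ::= a]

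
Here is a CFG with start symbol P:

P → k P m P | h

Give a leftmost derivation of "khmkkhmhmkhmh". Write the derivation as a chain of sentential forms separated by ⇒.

P ⇒ kPmP ⇒ khmP ⇒ khmkPmP ⇒ khmkkPmPmP ⇒ khmkkhmPmP ⇒ khmkkhmhmP ⇒ khmkkhmhmkPmP ⇒ khmkkhmhmkhmP ⇒ khmkkhmhmkhmh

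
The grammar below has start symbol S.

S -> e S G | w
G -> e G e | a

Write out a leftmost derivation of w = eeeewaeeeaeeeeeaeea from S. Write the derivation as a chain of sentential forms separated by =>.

S=>eSG=>eeSGG=>eeeSGGG=>eeeeSGGGG=>eeeewGGGG=>eeeewaGGG=>eeeewaeGeGG=>eeeewaeeGeeGG=>eeeewaeeeGeeeGG=>eeeewaeeeaeeeGG=>eeeewaeeeaeeeeGeG=>eeeewaeeeaeeeeeGeeG=>eeeewaeeeaeeeeeaeeG=>eeeewaeeeaeeeeeaeea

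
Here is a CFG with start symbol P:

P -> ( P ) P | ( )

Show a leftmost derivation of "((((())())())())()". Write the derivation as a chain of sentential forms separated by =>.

P=>(P)P=>((P)P)P=>(((P)P)P)P=>((((P)P)P)P)P=>((((())P)P)P)P=>((((())())P)P)P=>((((())())())P)P=>((((())())())())P=>((((())())())())()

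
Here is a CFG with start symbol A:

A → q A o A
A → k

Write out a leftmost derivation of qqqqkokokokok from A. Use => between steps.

A=>qAoA=>qqAoAoA=>qqqAoAoAoA=>qqqqAoAoAoAoA=>qqqqkoAoAoAoA=>qqqqkokoAoAoA=>qqqqkokokoAoA=>qqqqkokokokoA=>qqqqkokokokok

A => qAoA   [A → q A o A]
qAoA => qqAoAoA   [A → q A o A]
qqAoAoA => qqqAoAoAoA   [A → q A o A]
qqqAoAoAoA => qqqqAoAoAoAoA   [A → q A o A]
qqqqAoAoAoAoA => qqqqkoAoAoAoA   [A → k]
qqqqkoAoAoAoA => qqqqkokoAoAoA   [A → k]
qqqqkokoAoAoA => qqqqkokokoAoA   [A → k]
qqqqkokokoAoA => qqqqkokokokoA   [A → k]
qqqqkokokokoA => qqqqkokokokok   [A → k]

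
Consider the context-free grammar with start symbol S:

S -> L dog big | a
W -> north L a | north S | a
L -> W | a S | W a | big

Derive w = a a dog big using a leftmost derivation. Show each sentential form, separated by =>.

S => L dog big => a S dog big => a a dog big

S => L dog big   [S -> L dog big]
L dog big => a S dog big   [L -> a S]
a S dog big => a a dog big   [S -> a]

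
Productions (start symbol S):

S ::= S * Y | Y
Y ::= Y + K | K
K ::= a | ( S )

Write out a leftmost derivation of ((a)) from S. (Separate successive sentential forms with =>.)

S => Y   [S ::= Y]
Y => K   [Y ::= K]
K => (S)   [K ::= ( S )]
(S) => (Y)   [S ::= Y]
(Y) => (K)   [Y ::= K]
(K) => ((S))   [K ::= ( S )]
((S)) => ((Y))   [S ::= Y]
((Y)) => ((K))   [Y ::= K]
((K)) => ((a))   [K ::= a]

S => Y => K => (S) => (Y) => (K) => ((S)) => ((Y)) => ((K)) => ((a))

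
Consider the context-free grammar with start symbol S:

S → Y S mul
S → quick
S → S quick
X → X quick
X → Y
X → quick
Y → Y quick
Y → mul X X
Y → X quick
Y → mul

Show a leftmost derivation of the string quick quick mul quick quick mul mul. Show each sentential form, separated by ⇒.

S ⇒ Y S mul ⇒ X quick S mul ⇒ quick quick S mul ⇒ quick quick Y S mul mul ⇒ quick quick mul S mul mul ⇒ quick quick mul S quick mul mul ⇒ quick quick mul quick quick mul mul

S ⇒ Y S mul   [S → Y S mul]
Y S mul ⇒ X quick S mul   [Y → X quick]
X quick S mul ⇒ quick quick S mul   [X → quick]
quick quick S mul ⇒ quick quick Y S mul mul   [S → Y S mul]
quick quick Y S mul mul ⇒ quick quick mul S mul mul   [Y → mul]
quick quick mul S mul mul ⇒ quick quick mul S quick mul mul   [S → S quick]
quick quick mul S quick mul mul ⇒ quick quick mul quick quick mul mul   [S → quick]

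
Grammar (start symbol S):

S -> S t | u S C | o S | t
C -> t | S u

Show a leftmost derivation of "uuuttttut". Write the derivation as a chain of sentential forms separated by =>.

S => uSC => uuSCC => uuuSCCC => uuutCCC => uuuttCC => uuuttSuC => uuuttStuC => uuuttttuC => uuuttttut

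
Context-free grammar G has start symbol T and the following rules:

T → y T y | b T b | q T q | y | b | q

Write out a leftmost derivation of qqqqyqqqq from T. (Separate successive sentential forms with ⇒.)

T ⇒ qTq ⇒ qqTqq ⇒ qqqTqqq ⇒ qqqqTqqqq ⇒ qqqqyqqqq

T ⇒ qTq   [T → q T q]
qTq ⇒ qqTqq   [T → q T q]
qqTqq ⇒ qqqTqqq   [T → q T q]
qqqTqqq ⇒ qqqqTqqqq   [T → q T q]
qqqqTqqqq ⇒ qqqqyqqqq   [T → y]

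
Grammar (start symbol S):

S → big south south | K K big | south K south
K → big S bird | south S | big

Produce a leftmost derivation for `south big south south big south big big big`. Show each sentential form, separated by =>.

S => K K big => south S K big => south K K big K big => south big K big K big => south big south S big K big => south big south south K south big K big => south big south south big south big K big => south big south south big south big big big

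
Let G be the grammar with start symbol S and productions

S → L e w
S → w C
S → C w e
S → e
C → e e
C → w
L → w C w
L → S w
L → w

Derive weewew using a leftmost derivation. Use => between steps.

S=>Lew=>wCwew=>weewew

S => Lew   [S → L e w]
Lew => wCwew   [L → w C w]
wCwew => weewew   [C → e e]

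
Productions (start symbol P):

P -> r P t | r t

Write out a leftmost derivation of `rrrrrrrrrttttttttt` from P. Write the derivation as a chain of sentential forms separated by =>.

P => rPt   [P -> r P t]
rPt => rrPtt   [P -> r P t]
rrPtt => rrrPttt   [P -> r P t]
rrrPttt => rrrrPtttt   [P -> r P t]
rrrrPtttt => rrrrrPttttt   [P -> r P t]
rrrrrPttttt => rrrrrrPtttttt   [P -> r P t]
rrrrrrPtttttt => rrrrrrrPttttttt   [P -> r P t]
rrrrrrrPttttttt => rrrrrrrrPtttttttt   [P -> r P t]
rrrrrrrrPtttttttt => rrrrrrrrrttttttttt   [P -> r t]

P => rPt => rrPtt => rrrPttt => rrrrPtttt => rrrrrPttttt => rrrrrrPtttttt => rrrrrrrPttttttt => rrrrrrrrPtttttttt => rrrrrrrrrttttttttt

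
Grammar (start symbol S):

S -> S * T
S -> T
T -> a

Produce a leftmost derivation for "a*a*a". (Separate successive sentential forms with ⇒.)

S ⇒ S*T ⇒ S*T*T ⇒ T*T*T ⇒ a*T*T ⇒ a*a*T ⇒ a*a*a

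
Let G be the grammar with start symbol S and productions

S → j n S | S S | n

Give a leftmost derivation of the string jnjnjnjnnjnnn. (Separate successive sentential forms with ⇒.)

S ⇒ jnS ⇒ jnSS ⇒ jnjnSS ⇒ jnjnjnSS ⇒ jnjnjnjnSS ⇒ jnjnjnjnnS ⇒ jnjnjnjnnjnS ⇒ jnjnjnjnnjnSS ⇒ jnjnjnjnnjnnS ⇒ jnjnjnjnnjnnn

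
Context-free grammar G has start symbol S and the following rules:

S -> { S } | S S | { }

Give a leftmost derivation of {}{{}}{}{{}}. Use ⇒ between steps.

S⇒SS⇒SSS⇒{}SS⇒{}{S}S⇒{}{{}}S⇒{}{{}}SS⇒{}{{}}{}S⇒{}{{}}{}{S}⇒{}{{}}{}{{}}

S ⇒ SS   [S -> S S]
SS ⇒ SSS   [S -> S S]
SSS ⇒ {}SS   [S -> { }]
{}SS ⇒ {}{S}S   [S -> { S }]
{}{S}S ⇒ {}{{}}S   [S -> { }]
{}{{}}S ⇒ {}{{}}SS   [S -> S S]
{}{{}}SS ⇒ {}{{}}{}S   [S -> { }]
{}{{}}{}S ⇒ {}{{}}{}{S}   [S -> { S }]
{}{{}}{}{S} ⇒ {}{{}}{}{{}}   [S -> { }]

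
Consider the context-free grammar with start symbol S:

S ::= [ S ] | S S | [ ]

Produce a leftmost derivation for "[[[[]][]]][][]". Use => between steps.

S => SS => SSS => [S]SS => [[S]]SS => [[SS]]SS => [[[S]S]]SS => [[[[]]S]]SS => [[[[]][]]]SS => [[[[]][]]][]S => [[[[]][]]][][]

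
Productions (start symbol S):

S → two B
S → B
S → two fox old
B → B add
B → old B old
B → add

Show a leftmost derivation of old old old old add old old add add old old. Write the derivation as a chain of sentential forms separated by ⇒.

S ⇒ B ⇒ old B old ⇒ old old B old old ⇒ old old B add old old ⇒ old old B add add old old ⇒ old old old B old add add old old ⇒ old old old old B old old add add old old ⇒ old old old old add old old add add old old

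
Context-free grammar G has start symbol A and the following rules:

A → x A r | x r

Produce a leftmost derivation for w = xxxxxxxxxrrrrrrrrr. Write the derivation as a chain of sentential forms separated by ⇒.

A ⇒ xAr   [A → x A r]
xAr ⇒ xxArr   [A → x A r]
xxArr ⇒ xxxArrr   [A → x A r]
xxxArrr ⇒ xxxxArrrr   [A → x A r]
xxxxArrrr ⇒ xxxxxArrrrr   [A → x A r]
xxxxxArrrrr ⇒ xxxxxxArrrrrr   [A → x A r]
xxxxxxArrrrrr ⇒ xxxxxxxArrrrrrr   [A → x A r]
xxxxxxxArrrrrrr ⇒ xxxxxxxxArrrrrrrr   [A → x A r]
xxxxxxxxArrrrrrrr ⇒ xxxxxxxxxrrrrrrrrr   [A → x r]

A ⇒ xAr ⇒ xxArr ⇒ xxxArrr ⇒ xxxxArrrr ⇒ xxxxxArrrrr ⇒ xxxxxxArrrrrr ⇒ xxxxxxxArrrrrrr ⇒ xxxxxxxxArrrrrrrr ⇒ xxxxxxxxxrrrrrrrrr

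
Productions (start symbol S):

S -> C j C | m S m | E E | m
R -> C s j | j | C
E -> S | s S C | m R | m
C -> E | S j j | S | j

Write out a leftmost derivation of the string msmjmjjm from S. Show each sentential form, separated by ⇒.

S ⇒ mSm   [S -> m S m]
mSm ⇒ mCjCm   [S -> C j C]
mCjCm ⇒ mSjCm   [C -> S]
mSjCm ⇒ mEEjCm   [S -> E E]
mEEjCm ⇒ msSCEjCm   [E -> s S C]
msSCEjCm ⇒ msmCEjCm   [S -> m]
msmCEjCm ⇒ msmjEjCm   [C -> j]
msmjEjCm ⇒ msmjmjCm   [E -> m]
msmjmjCm ⇒ msmjmjjm   [C -> j]

S⇒mSm⇒mCjCm⇒mSjCm⇒mEEjCm⇒msSCEjCm⇒msmCEjCm⇒msmjEjCm⇒msmjmjCm⇒msmjmjjm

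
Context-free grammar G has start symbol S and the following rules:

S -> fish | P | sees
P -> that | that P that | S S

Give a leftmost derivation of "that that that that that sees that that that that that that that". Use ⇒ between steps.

S ⇒ P   [S -> P]
P ⇒ that P that   [P -> that P that]
that P that ⇒ that that P that that   [P -> that P that]
that that P that that ⇒ that that that P that that that   [P -> that P that]
that that that P that that that ⇒ that that that S S that that that   [P -> S S]
that that that S S that that that ⇒ that that that P S that that that   [S -> P]
that that that P S that that that ⇒ that that that that P that S that that that   [P -> that P that]
that that that that P that S that that that ⇒ that that that that that P that that S that that that   [P -> that P that]
that that that that that P that that S that that that ⇒ that that that that that S S that that S that that that   [P -> S S]
that that that that that S S that that S that that that ⇒ that that that that that sees S that that S that that that   [S -> sees]
that that that that that sees S that that S that that that ⇒ that that that that that sees P that that S that that that   [S -> P]
that that that that that sees P that that S that that that ⇒ that that that that that sees that that that S that that that   [P -> that]
that that that that that sees that that that S that that that ⇒ that that that that that sees that that that P that that that   [S -> P]
that that that that that sees that that that P that that that ⇒ that that that that that sees that that that that that that that   [P -> that]

S ⇒ P ⇒ that P that ⇒ that that P that that ⇒ that that that P that that that ⇒ that that that S S that that that ⇒ that that that P S that that that ⇒ that that that that P that S that that that ⇒ that that that that that P that that S that that that ⇒ that that that that that S S that that S that that that ⇒ that that that that that sees S that that S that that that ⇒ that that that that that sees P that that S that that that ⇒ that that that that that sees that that that S that that that ⇒ that that that that that sees that that that P that that that ⇒ that that that that that sees that that that that that that that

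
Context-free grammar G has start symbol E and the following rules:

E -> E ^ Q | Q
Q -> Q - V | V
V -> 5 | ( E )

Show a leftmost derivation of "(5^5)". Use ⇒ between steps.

E ⇒ Q   [E -> Q]
Q ⇒ V   [Q -> V]
V ⇒ (E)   [V -> ( E )]
(E) ⇒ (E^Q)   [E -> E ^ Q]
(E^Q) ⇒ (Q^Q)   [E -> Q]
(Q^Q) ⇒ (V^Q)   [Q -> V]
(V^Q) ⇒ (5^Q)   [V -> 5]
(5^Q) ⇒ (5^V)   [Q -> V]
(5^V) ⇒ (5^5)   [V -> 5]

E⇒Q⇒V⇒(E)⇒(E^Q)⇒(Q^Q)⇒(V^Q)⇒(5^Q)⇒(5^V)⇒(5^5)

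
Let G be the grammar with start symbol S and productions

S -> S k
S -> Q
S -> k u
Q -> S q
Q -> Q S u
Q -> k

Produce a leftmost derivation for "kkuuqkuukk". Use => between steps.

S => Sk => Skk => Qkk => QSukk => SqSukk => QqSukk => QSuqSukk => kSuqSukk => kkuuqSukk => kkuuqkuukk

S => Sk   [S -> S k]
Sk => Skk   [S -> S k]
Skk => Qkk   [S -> Q]
Qkk => QSukk   [Q -> Q S u]
QSukk => SqSukk   [Q -> S q]
SqSukk => QqSukk   [S -> Q]
QqSukk => QSuqSukk   [Q -> Q S u]
QSuqSukk => kSuqSukk   [Q -> k]
kSuqSukk => kkuuqSukk   [S -> k u]
kkuuqSukk => kkuuqkuukk   [S -> k u]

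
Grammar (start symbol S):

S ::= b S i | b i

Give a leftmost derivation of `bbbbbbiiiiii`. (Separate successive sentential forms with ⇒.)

S ⇒ bSi   [S ::= b S i]
bSi ⇒ bbSii   [S ::= b S i]
bbSii ⇒ bbbSiii   [S ::= b S i]
bbbSiii ⇒ bbbbSiiii   [S ::= b S i]
bbbbSiiii ⇒ bbbbbSiiiii   [S ::= b S i]
bbbbbSiiiii ⇒ bbbbbbiiiiii   [S ::= b i]

S ⇒ bSi ⇒ bbSii ⇒ bbbSiii ⇒ bbbbSiiii ⇒ bbbbbSiiiii ⇒ bbbbbbiiiiii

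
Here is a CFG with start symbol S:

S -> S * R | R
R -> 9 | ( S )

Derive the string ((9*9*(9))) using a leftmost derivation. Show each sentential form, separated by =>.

S => R => (S) => (R) => ((S)) => ((S*R)) => ((S*R*R)) => ((R*R*R)) => ((9*R*R)) => ((9*9*R)) => ((9*9*(S))) => ((9*9*(R))) => ((9*9*(9)))

S => R   [S -> R]
R => (S)   [R -> ( S )]
(S) => (R)   [S -> R]
(R) => ((S))   [R -> ( S )]
((S)) => ((S*R))   [S -> S * R]
((S*R)) => ((S*R*R))   [S -> S * R]
((S*R*R)) => ((R*R*R))   [S -> R]
((R*R*R)) => ((9*R*R))   [R -> 9]
((9*R*R)) => ((9*9*R))   [R -> 9]
((9*9*R)) => ((9*9*(S)))   [R -> ( S )]
((9*9*(S))) => ((9*9*(R)))   [S -> R]
((9*9*(R))) => ((9*9*(9)))   [R -> 9]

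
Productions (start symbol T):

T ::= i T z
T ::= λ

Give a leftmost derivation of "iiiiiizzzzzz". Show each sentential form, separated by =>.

T=>iTz=>iiTzz=>iiiTzzz=>iiiiTzzzz=>iiiiiTzzzzz=>iiiiiiTzzzzzz=>iiiiiizzzzzz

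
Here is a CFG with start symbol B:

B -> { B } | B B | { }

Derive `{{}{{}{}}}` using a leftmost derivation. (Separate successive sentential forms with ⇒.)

B ⇒ {B} ⇒ {BB} ⇒ {{}B} ⇒ {{}{B}} ⇒ {{}{BB}} ⇒ {{}{{}B}} ⇒ {{}{{}{}}}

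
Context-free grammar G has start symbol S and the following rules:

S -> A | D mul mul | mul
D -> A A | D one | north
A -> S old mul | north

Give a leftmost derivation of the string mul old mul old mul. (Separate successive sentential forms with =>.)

S => A   [S -> A]
A => S old mul   [A -> S old mul]
S old mul => A old mul   [S -> A]
A old mul => S old mul old mul   [A -> S old mul]
S old mul old mul => mul old mul old mul   [S -> mul]

S => A => S old mul => A old mul => S old mul old mul => mul old mul old mul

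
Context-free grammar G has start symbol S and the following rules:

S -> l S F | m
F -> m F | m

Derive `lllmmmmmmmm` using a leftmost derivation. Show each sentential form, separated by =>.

S => lSF   [S -> l S F]
lSF => llSFF   [S -> l S F]
llSFF => lllSFFF   [S -> l S F]
lllSFFF => lllmFFF   [S -> m]
lllmFFF => lllmmFF   [F -> m]
lllmmFF => lllmmmFF   [F -> m F]
lllmmmFF => lllmmmmFF   [F -> m F]
lllmmmmFF => lllmmmmmFF   [F -> m F]
lllmmmmmFF => lllmmmmmmFF   [F -> m F]
lllmmmmmmFF => lllmmmmmmmF   [F -> m]
lllmmmmmmmF => lllmmmmmmmm   [F -> m]

S=>lSF=>llSFF=>lllSFFF=>lllmFFF=>lllmmFF=>lllmmmFF=>lllmmmmFF=>lllmmmmmFF=>lllmmmmmmFF=>lllmmmmmmmF=>lllmmmmmmmm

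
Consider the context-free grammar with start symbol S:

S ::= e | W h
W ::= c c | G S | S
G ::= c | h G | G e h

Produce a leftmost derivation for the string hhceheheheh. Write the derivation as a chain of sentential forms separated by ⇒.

S ⇒ Wh   [S ::= W h]
Wh ⇒ GSh   [W ::= G S]
GSh ⇒ GehSh   [G ::= G e h]
GehSh ⇒ GehehSh   [G ::= G e h]
GehehSh ⇒ hGehehSh   [G ::= h G]
hGehehSh ⇒ hhGehehSh   [G ::= h G]
hhGehehSh ⇒ hhGehehehSh   [G ::= G e h]
hhGehehehSh ⇒ hhcehehehSh   [G ::= c]
hhcehehehSh ⇒ hhceheheheh   [S ::= e]

S ⇒ Wh ⇒ GSh ⇒ GehSh ⇒ GehehSh ⇒ hGehehSh ⇒ hhGehehSh ⇒ hhGehehehSh ⇒ hhcehehehSh ⇒ hhceheheheh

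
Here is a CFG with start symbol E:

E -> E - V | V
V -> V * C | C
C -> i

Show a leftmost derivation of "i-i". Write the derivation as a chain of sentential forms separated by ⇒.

E ⇒ E-V   [E -> E - V]
E-V ⇒ V-V   [E -> V]
V-V ⇒ C-V   [V -> C]
C-V ⇒ i-V   [C -> i]
i-V ⇒ i-C   [V -> C]
i-C ⇒ i-i   [C -> i]

E ⇒ E-V ⇒ V-V ⇒ C-V ⇒ i-V ⇒ i-C ⇒ i-i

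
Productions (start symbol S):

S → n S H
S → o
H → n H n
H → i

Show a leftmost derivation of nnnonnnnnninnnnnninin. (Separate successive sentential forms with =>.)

S => nSH   [S → n S H]
nSH => nnSHH   [S → n S H]
nnSHH => nnnSHHH   [S → n S H]
nnnSHHH => nnnoHHH   [S → o]
nnnoHHH => nnnonHnHH   [H → n H n]
nnnonHnHH => nnnonnHnnHH   [H → n H n]
nnnonnHnnHH => nnnonnnHnnnHH   [H → n H n]
nnnonnnHnnnHH => nnnonnnnHnnnnHH   [H → n H n]
nnnonnnnHnnnnHH => nnnonnnnnHnnnnnHH   [H → n H n]
nnnonnnnnHnnnnnHH => nnnonnnnnnHnnnnnnHH   [H → n H n]
nnnonnnnnnHnnnnnnHH => nnnonnnnnninnnnnnHH   [H → i]
nnnonnnnnninnnnnnHH => nnnonnnnnninnnnnniH   [H → i]
nnnonnnnnninnnnnniH => nnnonnnnnninnnnnninHn   [H → n H n]
nnnonnnnnninnnnnninHn => nnnonnnnnninnnnnninin   [H → i]

S=>nSH=>nnSHH=>nnnSHHH=>nnnoHHH=>nnnonHnHH=>nnnonnHnnHH=>nnnonnnHnnnHH=>nnnonnnnHnnnnHH=>nnnonnnnnHnnnnnHH=>nnnonnnnnnHnnnnnnHH=>nnnonnnnnninnnnnnHH=>nnnonnnnnninnnnnniH=>nnnonnnnnninnnnnninHn=>nnnonnnnnninnnnnninin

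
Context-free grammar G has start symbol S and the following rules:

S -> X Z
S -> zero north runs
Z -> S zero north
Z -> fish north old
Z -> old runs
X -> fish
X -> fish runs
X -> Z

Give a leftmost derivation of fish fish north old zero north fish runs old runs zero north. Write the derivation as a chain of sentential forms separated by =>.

S => X Z => Z Z => S zero north Z => X Z zero north Z => fish Z zero north Z => fish fish north old zero north Z => fish fish north old zero north S zero north => fish fish north old zero north X Z zero north => fish fish north old zero north fish runs Z zero north => fish fish north old zero north fish runs old runs zero north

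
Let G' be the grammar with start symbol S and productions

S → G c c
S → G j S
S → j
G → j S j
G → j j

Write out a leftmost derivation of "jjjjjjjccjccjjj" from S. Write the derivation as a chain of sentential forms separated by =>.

S => GjS   [S → G j S]
GjS => jSjjS   [G → j S j]
jSjjS => jGjSjjS   [S → G j S]
jGjSjjS => jjjjSjjS   [G → j j]
jjjjSjjS => jjjjGccjjS   [S → G c c]
jjjjGccjjS => jjjjjSjccjjS   [G → j S j]
jjjjjSjccjjS => jjjjjGccjccjjS   [S → G c c]
jjjjjGccjccjjS => jjjjjjjccjccjjS   [G → j j]
jjjjjjjccjccjjS => jjjjjjjccjccjjj   [S → j]

S=>GjS=>jSjjS=>jGjSjjS=>jjjjSjjS=>jjjjGccjjS=>jjjjjSjccjjS=>jjjjjGccjccjjS=>jjjjjjjccjccjjS=>jjjjjjjccjccjjj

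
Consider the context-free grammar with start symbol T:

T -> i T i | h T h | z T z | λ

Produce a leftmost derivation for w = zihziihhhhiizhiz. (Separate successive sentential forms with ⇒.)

T⇒zTz⇒ziTiz⇒zihThiz⇒zihzTzhiz⇒zihziTizhiz⇒zihziiTiizhiz⇒zihziihThiizhiz⇒zihziihhThhiizhiz⇒zihziihhhhiizhiz

T ⇒ zTz   [T -> z T z]
zTz ⇒ ziTiz   [T -> i T i]
ziTiz ⇒ zihThiz   [T -> h T h]
zihThiz ⇒ zihzTzhiz   [T -> z T z]
zihzTzhiz ⇒ zihziTizhiz   [T -> i T i]
zihziTizhiz ⇒ zihziiTiizhiz   [T -> i T i]
zihziiTiizhiz ⇒ zihziihThiizhiz   [T -> h T h]
zihziihThiizhiz ⇒ zihziihhThhiizhiz   [T -> h T h]
zihziihhThhiizhiz ⇒ zihziihhhhiizhiz   [T -> λ]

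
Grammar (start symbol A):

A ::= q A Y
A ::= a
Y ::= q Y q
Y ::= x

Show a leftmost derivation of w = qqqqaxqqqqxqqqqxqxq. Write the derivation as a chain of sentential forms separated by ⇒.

A⇒qAY⇒qqAYY⇒qqqAYYY⇒qqqqAYYYY⇒qqqqaYYYY⇒qqqqaxYYY⇒qqqqaxqYqYY⇒qqqqaxqqYqqYY⇒qqqqaxqqqYqqqYY⇒qqqqaxqqqqYqqqqYY⇒qqqqaxqqqqxqqqqYY⇒qqqqaxqqqqxqqqqxY⇒qqqqaxqqqqxqqqqxqYq⇒qqqqaxqqqqxqqqqxqxq

A ⇒ qAY   [A ::= q A Y]
qAY ⇒ qqAYY   [A ::= q A Y]
qqAYY ⇒ qqqAYYY   [A ::= q A Y]
qqqAYYY ⇒ qqqqAYYYY   [A ::= q A Y]
qqqqAYYYY ⇒ qqqqaYYYY   [A ::= a]
qqqqaYYYY ⇒ qqqqaxYYY   [Y ::= x]
qqqqaxYYY ⇒ qqqqaxqYqYY   [Y ::= q Y q]
qqqqaxqYqYY ⇒ qqqqaxqqYqqYY   [Y ::= q Y q]
qqqqaxqqYqqYY ⇒ qqqqaxqqqYqqqYY   [Y ::= q Y q]
qqqqaxqqqYqqqYY ⇒ qqqqaxqqqqYqqqqYY   [Y ::= q Y q]
qqqqaxqqqqYqqqqYY ⇒ qqqqaxqqqqxqqqqYY   [Y ::= x]
qqqqaxqqqqxqqqqYY ⇒ qqqqaxqqqqxqqqqxY   [Y ::= x]
qqqqaxqqqqxqqqqxY ⇒ qqqqaxqqqqxqqqqxqYq   [Y ::= q Y q]
qqqqaxqqqqxqqqqxqYq ⇒ qqqqaxqqqqxqqqqxqxq   [Y ::= x]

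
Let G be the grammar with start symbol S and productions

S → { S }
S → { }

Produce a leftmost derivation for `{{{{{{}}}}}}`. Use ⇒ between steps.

S ⇒ {S} ⇒ {{S}} ⇒ {{{S}}} ⇒ {{{{S}}}} ⇒ {{{{{S}}}}} ⇒ {{{{{{}}}}}}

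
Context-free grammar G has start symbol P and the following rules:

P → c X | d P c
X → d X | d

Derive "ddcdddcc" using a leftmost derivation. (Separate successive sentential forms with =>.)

P => dPc => ddPcc => ddcXcc => ddcdXcc => ddcddXcc => ddcdddcc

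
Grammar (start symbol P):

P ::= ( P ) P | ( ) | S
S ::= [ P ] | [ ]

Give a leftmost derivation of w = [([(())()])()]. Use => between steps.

P=>S=>[P]=>[(P)P]=>[(S)P]=>[([P])P]=>[([(P)P])P]=>[([(())P])P]=>[([(())()])P]=>[([(())()])()]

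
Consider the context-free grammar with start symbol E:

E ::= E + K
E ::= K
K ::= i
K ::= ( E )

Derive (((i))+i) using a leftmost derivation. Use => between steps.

E => K   [E ::= K]
K => (E)   [K ::= ( E )]
(E) => (E+K)   [E ::= E + K]
(E+K) => (K+K)   [E ::= K]
(K+K) => ((E)+K)   [K ::= ( E )]
((E)+K) => ((K)+K)   [E ::= K]
((K)+K) => (((E))+K)   [K ::= ( E )]
(((E))+K) => (((K))+K)   [E ::= K]
(((K))+K) => (((i))+K)   [K ::= i]
(((i))+K) => (((i))+i)   [K ::= i]

E => K => (E) => (E+K) => (K+K) => ((E)+K) => ((K)+K) => (((E))+K) => (((K))+K) => (((i))+K) => (((i))+i)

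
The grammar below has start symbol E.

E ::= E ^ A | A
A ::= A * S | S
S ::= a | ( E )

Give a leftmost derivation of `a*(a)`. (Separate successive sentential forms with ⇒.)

E ⇒ A ⇒ A*S ⇒ S*S ⇒ a*S ⇒ a*(E) ⇒ a*(A) ⇒ a*(S) ⇒ a*(a)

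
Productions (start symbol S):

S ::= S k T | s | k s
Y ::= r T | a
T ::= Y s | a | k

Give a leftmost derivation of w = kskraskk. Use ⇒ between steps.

S ⇒ SkT ⇒ SkTkT ⇒ kskTkT ⇒ kskYskT ⇒ kskrTskT ⇒ kskraskT ⇒ kskraskk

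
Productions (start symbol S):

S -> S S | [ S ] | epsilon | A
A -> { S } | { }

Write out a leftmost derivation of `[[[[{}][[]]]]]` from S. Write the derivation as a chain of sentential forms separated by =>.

S => SS => SSS => [S]SS => [[S]]SS => [[[S]]]SS => [[[SS]]]SS => [[[[S]S]]]SS => [[[[A]S]]]SS => [[[[{}]S]]]SS => [[[[{}][S]]]]SS => [[[[{}][[S]]]]]SS => [[[[{}][[]]]]]SS => [[[[{}][[]]]]]S => [[[[{}][[]]]]]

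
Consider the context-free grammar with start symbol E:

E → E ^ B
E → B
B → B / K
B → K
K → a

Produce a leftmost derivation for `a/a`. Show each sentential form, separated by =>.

E => B   [E → B]
B => B/K   [B → B / K]
B/K => K/K   [B → K]
K/K => a/K   [K → a]
a/K => a/a   [K → a]

E=>B=>B/K=>K/K=>a/K=>a/a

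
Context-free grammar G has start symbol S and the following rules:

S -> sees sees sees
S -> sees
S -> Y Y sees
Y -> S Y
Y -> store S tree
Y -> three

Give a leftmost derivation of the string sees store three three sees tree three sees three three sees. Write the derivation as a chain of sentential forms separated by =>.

S => Y Y sees => S Y Y sees => Y Y sees Y Y sees => S Y Y sees Y Y sees => sees Y Y sees Y Y sees => sees store S tree Y sees Y Y sees => sees store Y Y sees tree Y sees Y Y sees => sees store three Y sees tree Y sees Y Y sees => sees store three three sees tree Y sees Y Y sees => sees store three three sees tree three sees Y Y sees => sees store three three sees tree three sees three Y sees => sees store three three sees tree three sees three three sees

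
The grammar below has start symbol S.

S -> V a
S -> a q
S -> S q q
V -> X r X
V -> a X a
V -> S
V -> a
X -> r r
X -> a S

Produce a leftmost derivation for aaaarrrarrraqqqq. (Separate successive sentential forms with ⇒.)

S ⇒ Sqq ⇒ Sqqqq ⇒ Vaqqqq ⇒ XrXaqqqq ⇒ aSrXaqqqq ⇒ aVarXaqqqq ⇒ aXrXarXaqqqq ⇒ aaSrXarXaqqqq ⇒ aaVarXarXaqqqq ⇒ aaaarXarXaqqqq ⇒ aaaarrrarXaqqqq ⇒ aaaarrrarrraqqqq

S ⇒ Sqq   [S -> S q q]
Sqq ⇒ Sqqqq   [S -> S q q]
Sqqqq ⇒ Vaqqqq   [S -> V a]
Vaqqqq ⇒ XrXaqqqq   [V -> X r X]
XrXaqqqq ⇒ aSrXaqqqq   [X -> a S]
aSrXaqqqq ⇒ aVarXaqqqq   [S -> V a]
aVarXaqqqq ⇒ aXrXarXaqqqq   [V -> X r X]
aXrXarXaqqqq ⇒ aaSrXarXaqqqq   [X -> a S]
aaSrXarXaqqqq ⇒ aaVarXarXaqqqq   [S -> V a]
aaVarXarXaqqqq ⇒ aaaarXarXaqqqq   [V -> a]
aaaarXarXaqqqq ⇒ aaaarrrarXaqqqq   [X -> r r]
aaaarrrarXaqqqq ⇒ aaaarrrarrraqqqq   [X -> r r]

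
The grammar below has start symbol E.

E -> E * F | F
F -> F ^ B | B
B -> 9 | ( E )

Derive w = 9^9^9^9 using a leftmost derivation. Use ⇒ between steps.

E ⇒ F ⇒ F^B ⇒ F^B^B ⇒ F^B^B^B ⇒ B^B^B^B ⇒ 9^B^B^B ⇒ 9^9^B^B ⇒ 9^9^9^B ⇒ 9^9^9^9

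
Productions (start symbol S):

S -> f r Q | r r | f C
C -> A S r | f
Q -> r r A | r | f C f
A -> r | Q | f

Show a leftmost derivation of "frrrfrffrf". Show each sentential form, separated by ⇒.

S ⇒ frQ   [S -> f r Q]
frQ ⇒ frrrA   [Q -> r r A]
frrrA ⇒ frrrQ   [A -> Q]
frrrQ ⇒ frrrfCf   [Q -> f C f]
frrrfCf ⇒ frrrfASrf   [C -> A S r]
frrrfASrf ⇒ frrrfQSrf   [A -> Q]
frrrfQSrf ⇒ frrrfrSrf   [Q -> r]
frrrfrSrf ⇒ frrrfrfCrf   [S -> f C]
frrrfrfCrf ⇒ frrrfrffrf   [C -> f]

S⇒frQ⇒frrrA⇒frrrQ⇒frrrfCf⇒frrrfASrf⇒frrrfQSrf⇒frrrfrSrf⇒frrrfrfCrf⇒frrrfrffrf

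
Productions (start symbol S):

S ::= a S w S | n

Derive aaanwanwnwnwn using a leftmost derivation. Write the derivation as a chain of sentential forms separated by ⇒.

S ⇒ aSwS ⇒ aaSwSwS ⇒ aaaSwSwSwS ⇒ aaanwSwSwS ⇒ aaanwaSwSwSwS ⇒ aaanwanwSwSwS ⇒ aaanwanwnwSwS ⇒ aaanwanwnwnwS ⇒ aaanwanwnwnwn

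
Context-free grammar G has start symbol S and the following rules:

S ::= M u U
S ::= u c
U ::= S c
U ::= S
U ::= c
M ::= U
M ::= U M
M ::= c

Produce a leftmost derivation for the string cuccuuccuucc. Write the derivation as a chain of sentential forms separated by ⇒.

S⇒MuU⇒cuU⇒cuSc⇒cuMuUc⇒cuUMuUc⇒cucMuUc⇒cucUuUc⇒cucSuUc⇒cucMuUuUc⇒cuccuUuUc⇒cuccuScuUc⇒cuccuuccuUc⇒cuccuuccuSc⇒cuccuuccuucc

S ⇒ MuU   [S ::= M u U]
MuU ⇒ cuU   [M ::= c]
cuU ⇒ cuSc   [U ::= S c]
cuSc ⇒ cuMuUc   [S ::= M u U]
cuMuUc ⇒ cuUMuUc   [M ::= U M]
cuUMuUc ⇒ cucMuUc   [U ::= c]
cucMuUc ⇒ cucUuUc   [M ::= U]
cucUuUc ⇒ cucSuUc   [U ::= S]
cucSuUc ⇒ cucMuUuUc   [S ::= M u U]
cucMuUuUc ⇒ cuccuUuUc   [M ::= c]
cuccuUuUc ⇒ cuccuScuUc   [U ::= S c]
cuccuScuUc ⇒ cuccuuccuUc   [S ::= u c]
cuccuuccuUc ⇒ cuccuuccuSc   [U ::= S]
cuccuuccuSc ⇒ cuccuuccuucc   [S ::= u c]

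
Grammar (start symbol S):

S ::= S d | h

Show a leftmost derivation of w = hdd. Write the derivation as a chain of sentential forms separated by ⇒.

S ⇒ Sd ⇒ Sdd ⇒ hdd

S ⇒ Sd   [S ::= S d]
Sd ⇒ Sdd   [S ::= S d]
Sdd ⇒ hdd   [S ::= h]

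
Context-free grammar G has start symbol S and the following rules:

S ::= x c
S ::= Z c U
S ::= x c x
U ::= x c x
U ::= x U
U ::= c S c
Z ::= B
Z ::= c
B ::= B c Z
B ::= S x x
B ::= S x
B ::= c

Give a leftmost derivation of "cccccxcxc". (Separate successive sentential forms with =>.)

S => ZcU   [S ::= Z c U]
ZcU => BcU   [Z ::= B]
BcU => ccU   [B ::= c]
ccU => cccSc   [U ::= c S c]
cccSc => cccZcUc   [S ::= Z c U]
cccZcUc => cccccUc   [Z ::= c]
cccccUc => cccccxcxc   [U ::= x c x]

S=>ZcU=>BcU=>ccU=>cccSc=>cccZcUc=>cccccUc=>cccccxcxc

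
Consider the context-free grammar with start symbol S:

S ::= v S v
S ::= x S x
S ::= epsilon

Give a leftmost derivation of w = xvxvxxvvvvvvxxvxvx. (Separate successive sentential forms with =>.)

S => xSx   [S ::= x S x]
xSx => xvSvx   [S ::= v S v]
xvSvx => xvxSxvx   [S ::= x S x]
xvxSxvx => xvxvSvxvx   [S ::= v S v]
xvxvSvxvx => xvxvxSxvxvx   [S ::= x S x]
xvxvxSxvxvx => xvxvxxSxxvxvx   [S ::= x S x]
xvxvxxSxxvxvx => xvxvxxvSvxxvxvx   [S ::= v S v]
xvxvxxvSvxxvxvx => xvxvxxvvSvvxxvxvx   [S ::= v S v]
xvxvxxvvSvvxxvxvx => xvxvxxvvvSvvvxxvxvx   [S ::= v S v]
xvxvxxvvvSvvvxxvxvx => xvxvxxvvvvvvxxvxvx   [S ::= epsilon]

S=>xSx=>xvSvx=>xvxSxvx=>xvxvSvxvx=>xvxvxSxvxvx=>xvxvxxSxxvxvx=>xvxvxxvSvxxvxvx=>xvxvxxvvSvvxxvxvx=>xvxvxxvvvSvvvxxvxvx=>xvxvxxvvvvvvxxvxvx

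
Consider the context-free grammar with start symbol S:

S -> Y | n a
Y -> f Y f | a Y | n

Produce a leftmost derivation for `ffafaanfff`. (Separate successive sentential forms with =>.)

S => Y => fYf => ffYff => ffaYff => ffafYfff => ffafaYfff => ffafaaYfff => ffafaanfff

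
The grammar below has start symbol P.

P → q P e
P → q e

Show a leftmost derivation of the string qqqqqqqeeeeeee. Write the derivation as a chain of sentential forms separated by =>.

P => qPe => qqPee => qqqPeee => qqqqPeeee => qqqqqPeeeee => qqqqqqPeeeeee => qqqqqqqeeeeeee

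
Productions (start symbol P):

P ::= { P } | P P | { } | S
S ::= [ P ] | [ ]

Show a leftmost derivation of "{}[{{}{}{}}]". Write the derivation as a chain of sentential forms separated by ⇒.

P ⇒ PP   [P ::= P P]
PP ⇒ {}P   [P ::= { }]
{}P ⇒ {}S   [P ::= S]
{}S ⇒ {}[P]   [S ::= [ P ]]
{}[P] ⇒ {}[{P}]   [P ::= { P }]
{}[{P}] ⇒ {}[{PP}]   [P ::= P P]
{}[{PP}] ⇒ {}[{PPP}]   [P ::= P P]
{}[{PPP}] ⇒ {}[{{}PP}]   [P ::= { }]
{}[{{}PP}] ⇒ {}[{{}{}P}]   [P ::= { }]
{}[{{}{}P}] ⇒ {}[{{}{}{}}]   [P ::= { }]

P ⇒ PP ⇒ {}P ⇒ {}S ⇒ {}[P] ⇒ {}[{P}] ⇒ {}[{PP}] ⇒ {}[{PPP}] ⇒ {}[{{}PP}] ⇒ {}[{{}{}P}] ⇒ {}[{{}{}{}}]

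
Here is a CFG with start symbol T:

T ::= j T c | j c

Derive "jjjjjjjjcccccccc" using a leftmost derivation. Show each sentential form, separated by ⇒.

T ⇒ jTc ⇒ jjTcc ⇒ jjjTccc ⇒ jjjjTcccc ⇒ jjjjjTccccc ⇒ jjjjjjTcccccc ⇒ jjjjjjjTccccccc ⇒ jjjjjjjjcccccccc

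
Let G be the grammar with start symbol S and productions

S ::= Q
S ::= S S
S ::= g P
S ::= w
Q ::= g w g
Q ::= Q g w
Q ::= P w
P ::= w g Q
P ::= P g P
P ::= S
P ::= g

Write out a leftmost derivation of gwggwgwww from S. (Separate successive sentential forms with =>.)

S => SS => SSS => gPSS => gwgQSS => gwggwgSS => gwggwgwS => gwggwgwSS => gwggwgwwS => gwggwgwww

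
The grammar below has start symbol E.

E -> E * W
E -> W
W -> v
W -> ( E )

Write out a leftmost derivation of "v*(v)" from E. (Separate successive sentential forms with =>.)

E=>E*W=>W*W=>v*W=>v*(E)=>v*(W)=>v*(v)

E => E*W   [E -> E * W]
E*W => W*W   [E -> W]
W*W => v*W   [W -> v]
v*W => v*(E)   [W -> ( E )]
v*(E) => v*(W)   [E -> W]
v*(W) => v*(v)   [W -> v]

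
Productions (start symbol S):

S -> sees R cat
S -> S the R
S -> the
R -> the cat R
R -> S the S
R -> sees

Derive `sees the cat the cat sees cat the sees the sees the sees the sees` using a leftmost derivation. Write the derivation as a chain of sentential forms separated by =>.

S => S the R => S the R the R => S the R the R the R => S the R the R the R the R => sees R cat the R the R the R the R => sees the cat R cat the R the R the R the R => sees the cat the cat R cat the R the R the R the R => sees the cat the cat sees cat the R the R the R the R => sees the cat the cat sees cat the sees the R the R the R => sees the cat the cat sees cat the sees the sees the R the R => sees the cat the cat sees cat the sees the sees the sees the R => sees the cat the cat sees cat the sees the sees the sees the sees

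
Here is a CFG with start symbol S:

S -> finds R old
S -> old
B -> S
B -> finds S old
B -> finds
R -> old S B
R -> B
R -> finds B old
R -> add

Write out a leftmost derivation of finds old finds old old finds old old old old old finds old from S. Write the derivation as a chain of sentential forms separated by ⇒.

S ⇒ finds R old   [S -> finds R old]
finds R old ⇒ finds old S B old   [R -> old S B]
finds old S B old ⇒ finds old finds R old B old   [S -> finds R old]
finds old finds R old B old ⇒ finds old finds old S B old B old   [R -> old S B]
finds old finds old S B old B old ⇒ finds old finds old old B old B old   [S -> old]
finds old finds old old B old B old ⇒ finds old finds old old S old B old   [B -> S]
finds old finds old old S old B old ⇒ finds old finds old old finds R old old B old   [S -> finds R old]
finds old finds old old finds R old old B old ⇒ finds old finds old old finds old S B old old B old   [R -> old S B]
finds old finds old old finds old S B old old B old ⇒ finds old finds old old finds old old B old old B old   [S -> old]
finds old finds old old finds old old B old old B old ⇒ finds old finds old old finds old old S old old B old   [B -> S]
finds old finds old old finds old old S old old B old ⇒ finds old finds old old finds old old old old old B old   [S -> old]
finds old finds old old finds old old old old old B old ⇒ finds old finds old old finds old old old old old finds old   [B -> finds]

S ⇒ finds R old ⇒ finds old S B old ⇒ finds old finds R old B old ⇒ finds old finds old S B old B old ⇒ finds old finds old old B old B old ⇒ finds old finds old old S old B old ⇒ finds old finds old old finds R old old B old ⇒ finds old finds old old finds old S B old old B old ⇒ finds old finds old old finds old old B old old B old ⇒ finds old finds old old finds old old S old old B old ⇒ finds old finds old old finds old old old old old B old ⇒ finds old finds old old finds old old old old old finds old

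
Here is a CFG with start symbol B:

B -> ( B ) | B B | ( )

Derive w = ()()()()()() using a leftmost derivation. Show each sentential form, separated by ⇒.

B ⇒ BB ⇒ ()B ⇒ ()BB ⇒ ()BBB ⇒ ()BBBB ⇒ ()BBBBB ⇒ ()()BBBB ⇒ ()()()BBB ⇒ ()()()()BB ⇒ ()()()()()B ⇒ ()()()()()()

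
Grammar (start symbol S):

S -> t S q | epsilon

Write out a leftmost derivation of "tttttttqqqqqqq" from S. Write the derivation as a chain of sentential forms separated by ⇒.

S⇒tSq⇒ttSqq⇒tttSqqq⇒ttttSqqqq⇒tttttSqqqqq⇒ttttttSqqqqqq⇒tttttttSqqqqqqq⇒tttttttqqqqqqq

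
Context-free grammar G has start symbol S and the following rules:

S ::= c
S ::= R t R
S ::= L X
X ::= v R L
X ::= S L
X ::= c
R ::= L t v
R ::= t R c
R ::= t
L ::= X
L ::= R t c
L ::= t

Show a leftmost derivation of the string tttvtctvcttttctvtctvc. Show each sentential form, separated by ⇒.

S⇒RtR⇒tRctR⇒tLtvctR⇒tRtctvctR⇒tLtvtctvctR⇒tttvtctvctR⇒tttvtctvcttRc⇒tttvtctvcttLtvc⇒tttvtctvcttRtctvc⇒tttvtctvcttLtvtctvc⇒tttvtctvcttRtctvtctvc⇒tttvtctvcttttctvtctvc

S ⇒ RtR   [S ::= R t R]
RtR ⇒ tRctR   [R ::= t R c]
tRctR ⇒ tLtvctR   [R ::= L t v]
tLtvctR ⇒ tRtctvctR   [L ::= R t c]
tRtctvctR ⇒ tLtvtctvctR   [R ::= L t v]
tLtvtctvctR ⇒ tttvtctvctR   [L ::= t]
tttvtctvctR ⇒ tttvtctvcttRc   [R ::= t R c]
tttvtctvcttRc ⇒ tttvtctvcttLtvc   [R ::= L t v]
tttvtctvcttLtvc ⇒ tttvtctvcttRtctvc   [L ::= R t c]
tttvtctvcttRtctvc ⇒ tttvtctvcttLtvtctvc   [R ::= L t v]
tttvtctvcttLtvtctvc ⇒ tttvtctvcttRtctvtctvc   [L ::= R t c]
tttvtctvcttRtctvtctvc ⇒ tttvtctvcttttctvtctvc   [R ::= t]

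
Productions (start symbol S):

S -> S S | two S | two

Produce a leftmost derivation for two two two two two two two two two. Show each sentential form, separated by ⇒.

S ⇒ two S ⇒ two S S ⇒ two two S S ⇒ two two two S S ⇒ two two two S S S ⇒ two two two two S S S ⇒ two two two two two S S S ⇒ two two two two two S S S S ⇒ two two two two two two S S S ⇒ two two two two two two two S S ⇒ two two two two two two two two S ⇒ two two two two two two two two two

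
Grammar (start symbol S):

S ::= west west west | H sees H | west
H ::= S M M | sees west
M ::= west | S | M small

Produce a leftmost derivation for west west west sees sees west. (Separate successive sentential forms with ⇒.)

S ⇒ H sees H   [S ::= H sees H]
H sees H ⇒ S M M sees H   [H ::= S M M]
S M M sees H ⇒ west M M sees H   [S ::= west]
west M M sees H ⇒ west west M sees H   [M ::= west]
west west M sees H ⇒ west west west sees H   [M ::= west]
west west west sees H ⇒ west west west sees sees west   [H ::= sees west]

S ⇒ H sees H ⇒ S M M sees H ⇒ west M M sees H ⇒ west west M sees H ⇒ west west west sees H ⇒ west west west sees sees west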